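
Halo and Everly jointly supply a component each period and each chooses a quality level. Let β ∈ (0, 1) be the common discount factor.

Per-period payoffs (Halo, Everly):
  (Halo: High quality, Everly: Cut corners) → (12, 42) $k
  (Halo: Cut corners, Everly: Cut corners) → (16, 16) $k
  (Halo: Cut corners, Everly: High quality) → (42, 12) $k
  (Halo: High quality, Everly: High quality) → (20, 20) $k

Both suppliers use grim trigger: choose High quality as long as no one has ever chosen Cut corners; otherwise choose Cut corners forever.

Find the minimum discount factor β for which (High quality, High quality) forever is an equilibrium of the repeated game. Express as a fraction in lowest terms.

11/13

One-period gain from deviating is 42 − 20 = 22. The loss is 20 − 16 = 4 in every subsequent period, with present value 4·β/(1−β).
Deviation is unprofitable when 4·β/(1−β) ≥ 22, i.e. β/(1−β) ≥ 11/2.
Equivalently β ≥ 22/(22+4) = 11/13.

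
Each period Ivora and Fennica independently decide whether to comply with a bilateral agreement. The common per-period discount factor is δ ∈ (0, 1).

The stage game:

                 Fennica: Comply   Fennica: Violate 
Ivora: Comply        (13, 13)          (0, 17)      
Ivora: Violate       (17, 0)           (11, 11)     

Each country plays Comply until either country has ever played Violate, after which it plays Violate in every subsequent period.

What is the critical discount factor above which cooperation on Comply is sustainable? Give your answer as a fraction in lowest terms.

2/3

Cooperation forever yields 13 each period: 13/(1−δ).
Deviating yields 17 once, then 11 forever: 17 + 11δ/(1−δ).
No profitable deviation requires 13/(1−δ) ≥ 17 + 11δ/(1−δ).
Multiplying by (1−δ): 13 ≥ 17(1−δ) + 11δ = 17 − 6δ.
So 6δ ≥ 4, i.e. δ ≥ 4/6 = 2/3.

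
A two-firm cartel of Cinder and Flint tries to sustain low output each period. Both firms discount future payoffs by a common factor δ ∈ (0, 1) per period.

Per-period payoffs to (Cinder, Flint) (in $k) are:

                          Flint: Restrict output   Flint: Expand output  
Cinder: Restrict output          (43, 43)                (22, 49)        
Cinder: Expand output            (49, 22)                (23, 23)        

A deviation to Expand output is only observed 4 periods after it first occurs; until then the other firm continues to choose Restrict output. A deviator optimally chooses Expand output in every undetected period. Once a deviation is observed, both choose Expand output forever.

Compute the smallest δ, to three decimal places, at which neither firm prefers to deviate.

0.693

A deviator earns 49 for 4 periods, then 23 forever; cooperating earns 43 forever. Multiplying the IC by (1−δ):
43 ≥ 49(1−δ^4) + 23δ^4, so 26·δ^4 ≥ 6 and δ^4 ≥ 3/13.
δ ≥ (3/13)^(1/4) ≈ 0.693.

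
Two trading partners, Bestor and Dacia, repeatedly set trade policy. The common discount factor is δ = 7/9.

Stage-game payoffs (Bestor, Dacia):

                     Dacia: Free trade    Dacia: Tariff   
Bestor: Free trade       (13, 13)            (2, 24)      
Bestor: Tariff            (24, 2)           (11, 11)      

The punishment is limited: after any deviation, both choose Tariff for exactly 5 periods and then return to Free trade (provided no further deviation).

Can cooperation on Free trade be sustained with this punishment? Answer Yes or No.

Comparing payoff streams over the 6 periods until play realigns: cooperate → 13(1+δ+…+δ^5); deviate → 24 + 11(δ+…+δ^5).
Cooperation is sustained iff (13−11)(δ+…+δ^5) ≥ 24−13.
δ+…+δ^5 = 7/9·(1−(7/9)^5)/(1−7/9) = 2.5038, and (24−13)/(13−11) = 5.5000.
2.5038 < 5.5000, so cooperation is not sustainable.

No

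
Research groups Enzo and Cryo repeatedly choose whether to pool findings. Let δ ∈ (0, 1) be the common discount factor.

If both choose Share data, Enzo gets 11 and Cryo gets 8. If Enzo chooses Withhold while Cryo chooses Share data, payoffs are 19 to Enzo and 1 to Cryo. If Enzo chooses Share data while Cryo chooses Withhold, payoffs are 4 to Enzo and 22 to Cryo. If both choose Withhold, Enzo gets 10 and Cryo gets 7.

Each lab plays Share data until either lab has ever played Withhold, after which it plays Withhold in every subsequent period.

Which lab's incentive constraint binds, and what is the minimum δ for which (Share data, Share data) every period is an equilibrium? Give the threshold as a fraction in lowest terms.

Cryo; δ ≥ 14/15

Enzo's threshold: (19−11)/(19−10) = 8/9.
Cryo's threshold: (22−8)/(22−7) = 14/15.
8/9 < 14/15, so Cryo binds and δ* = 14/15.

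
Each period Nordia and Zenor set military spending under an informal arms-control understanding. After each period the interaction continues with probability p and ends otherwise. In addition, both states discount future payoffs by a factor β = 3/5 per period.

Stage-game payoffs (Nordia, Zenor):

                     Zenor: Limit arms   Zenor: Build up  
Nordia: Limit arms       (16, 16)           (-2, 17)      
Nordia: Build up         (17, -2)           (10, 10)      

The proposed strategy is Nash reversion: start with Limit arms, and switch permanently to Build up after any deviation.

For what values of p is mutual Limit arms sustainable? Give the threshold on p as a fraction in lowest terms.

With continuation probability p and discount β, the effective per-period discount factor is βp.
Grim-trigger IC: βp ≥ (17−16)/(17−10) = 1/7.
So p ≥ (1/7)/(3/5) = 5/21.

5/21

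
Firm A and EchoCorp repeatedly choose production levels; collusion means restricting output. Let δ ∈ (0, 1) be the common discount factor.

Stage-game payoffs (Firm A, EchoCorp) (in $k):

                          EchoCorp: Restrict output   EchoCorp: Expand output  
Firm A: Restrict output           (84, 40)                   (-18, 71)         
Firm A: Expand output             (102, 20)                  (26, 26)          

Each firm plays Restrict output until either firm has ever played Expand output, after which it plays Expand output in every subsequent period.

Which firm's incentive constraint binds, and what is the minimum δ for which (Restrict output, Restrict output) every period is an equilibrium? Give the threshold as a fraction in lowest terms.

EchoCorp; δ ≥ 31/45

For Firm A: deviation gain 102−84 = 18, per-period punishment loss 84−26 = 58. IC gives δ ≥ 18/76 = 9/38.
For EchoCorp: gain 31, loss 14 per period, so δ ≥ 31/45.
The tighter constraint is EchoCorp's, so cooperation needs δ ≥ 31/45.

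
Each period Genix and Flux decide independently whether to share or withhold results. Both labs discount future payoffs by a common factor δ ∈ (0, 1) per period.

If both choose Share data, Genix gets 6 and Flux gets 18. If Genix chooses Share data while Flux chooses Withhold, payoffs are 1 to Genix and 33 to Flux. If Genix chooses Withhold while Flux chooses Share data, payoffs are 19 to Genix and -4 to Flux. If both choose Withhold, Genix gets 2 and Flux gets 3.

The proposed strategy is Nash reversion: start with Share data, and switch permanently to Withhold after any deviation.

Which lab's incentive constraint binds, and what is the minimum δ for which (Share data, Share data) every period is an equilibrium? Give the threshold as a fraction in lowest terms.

Genix; δ ≥ 13/17

For Genix: deviation gain 19−6 = 13, per-period punishment loss 6−2 = 4. IC gives δ ≥ 13/17.
For Flux: gain 15, loss 15 per period, so δ ≥ 15/30 = 1/2.
The tighter constraint is Genix's, so cooperation needs δ ≥ 13/17.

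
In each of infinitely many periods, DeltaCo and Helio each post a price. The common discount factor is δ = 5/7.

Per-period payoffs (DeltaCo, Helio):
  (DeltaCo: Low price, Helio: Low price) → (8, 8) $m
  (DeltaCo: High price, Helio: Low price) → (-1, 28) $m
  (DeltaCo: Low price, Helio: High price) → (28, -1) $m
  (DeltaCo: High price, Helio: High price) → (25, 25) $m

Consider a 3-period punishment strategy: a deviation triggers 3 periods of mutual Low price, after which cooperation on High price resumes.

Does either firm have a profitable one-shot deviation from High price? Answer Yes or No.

IC: δ+…+δ^3 ≥ (28−25)/(25−8) = 3/17.
At δ = 5/7: partial sum = 1.5889 ≥ 0.1765. Cooperation sustainable.

No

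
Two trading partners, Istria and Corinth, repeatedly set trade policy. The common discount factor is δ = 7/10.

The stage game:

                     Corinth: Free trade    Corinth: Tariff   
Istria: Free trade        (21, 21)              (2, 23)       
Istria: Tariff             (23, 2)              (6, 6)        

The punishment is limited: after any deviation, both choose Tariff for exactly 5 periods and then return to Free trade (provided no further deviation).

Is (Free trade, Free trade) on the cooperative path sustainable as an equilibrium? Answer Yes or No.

Yes

A one-shot deviation gives 23 now, then 6 for 5 periods, then back to 21.
Gain from deviating: (23−21) today; loss: (21−6) in each of the next 5 periods.
No-deviation condition: (21−6)(δ+…+δ^5) ≥ 23−21, i.e. δ+…+δ^5 ≥ 2/15.
At δ = 7/10: δ+…+δ^5 = 1.9412 ≥ 0.1333.
So cooperation is sustainable.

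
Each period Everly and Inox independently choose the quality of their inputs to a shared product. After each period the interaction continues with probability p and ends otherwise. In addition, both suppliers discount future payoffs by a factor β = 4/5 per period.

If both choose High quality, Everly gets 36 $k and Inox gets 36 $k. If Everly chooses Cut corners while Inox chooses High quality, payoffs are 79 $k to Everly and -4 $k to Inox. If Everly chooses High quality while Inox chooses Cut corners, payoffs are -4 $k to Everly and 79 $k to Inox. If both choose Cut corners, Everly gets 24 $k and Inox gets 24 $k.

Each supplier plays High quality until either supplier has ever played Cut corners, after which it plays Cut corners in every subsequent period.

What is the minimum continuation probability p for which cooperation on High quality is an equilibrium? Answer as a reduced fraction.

Expected continuation weight on next period's payoff is β·p = 4/5·p, which plays the role of the discount factor.
Cooperation requires 4/5·p ≥ (79−36)/(79−24) = 43/55, hence p ≥ 43/44.

43/44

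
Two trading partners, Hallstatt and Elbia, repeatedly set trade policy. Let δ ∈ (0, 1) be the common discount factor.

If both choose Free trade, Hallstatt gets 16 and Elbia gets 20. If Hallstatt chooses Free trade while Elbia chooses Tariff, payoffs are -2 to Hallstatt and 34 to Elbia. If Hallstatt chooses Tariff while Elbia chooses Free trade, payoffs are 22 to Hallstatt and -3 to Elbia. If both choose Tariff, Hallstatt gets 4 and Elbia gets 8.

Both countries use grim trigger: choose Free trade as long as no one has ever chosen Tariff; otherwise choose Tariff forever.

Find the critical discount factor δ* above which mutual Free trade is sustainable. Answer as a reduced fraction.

7/13

Hallstatt's threshold: (22−16)/(22−4) = 1/3.
Elbia's threshold: (34−20)/(34−8) = 7/13.
1/3 < 7/13, so Elbia binds and δ* = 7/13.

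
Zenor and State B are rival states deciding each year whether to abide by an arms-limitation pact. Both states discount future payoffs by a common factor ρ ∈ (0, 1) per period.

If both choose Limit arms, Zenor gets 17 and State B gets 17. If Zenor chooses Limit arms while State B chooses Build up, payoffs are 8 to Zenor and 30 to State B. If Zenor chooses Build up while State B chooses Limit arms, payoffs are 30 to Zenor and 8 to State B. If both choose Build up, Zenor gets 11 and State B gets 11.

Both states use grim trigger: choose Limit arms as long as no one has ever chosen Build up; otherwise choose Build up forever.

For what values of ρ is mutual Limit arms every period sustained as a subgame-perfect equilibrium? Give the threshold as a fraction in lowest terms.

Under grim trigger the critical discount factor is (T−C)/(T−P) with T = 30, C = 17, P = 11.
ρ* = (30−17)/(30−11) = 13/19.

13/19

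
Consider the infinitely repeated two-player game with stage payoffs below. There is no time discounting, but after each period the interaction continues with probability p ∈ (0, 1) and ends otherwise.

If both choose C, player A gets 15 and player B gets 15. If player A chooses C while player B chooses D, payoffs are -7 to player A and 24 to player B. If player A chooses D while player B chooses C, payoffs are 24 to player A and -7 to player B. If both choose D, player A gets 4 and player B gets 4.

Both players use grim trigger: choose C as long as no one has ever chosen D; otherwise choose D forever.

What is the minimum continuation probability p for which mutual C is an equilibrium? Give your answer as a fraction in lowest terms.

With no time discounting, the continuation probability p plays the role of the discount factor.
Grim-trigger IC: 15/(1−p) ≥ 24 + 4p/(1−p) ⇒ p ≥ (24−15)/(24−4) = 9/20.

9/20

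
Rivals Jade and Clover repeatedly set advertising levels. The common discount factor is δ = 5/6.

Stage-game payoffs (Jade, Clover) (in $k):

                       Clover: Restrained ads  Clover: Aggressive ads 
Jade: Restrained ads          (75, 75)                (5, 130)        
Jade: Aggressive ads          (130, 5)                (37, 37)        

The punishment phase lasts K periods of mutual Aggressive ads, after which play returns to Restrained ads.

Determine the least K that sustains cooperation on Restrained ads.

No profitable deviation requires (75−37)(δ+…+δ^K) ≥ 130−75, i.e. δ+…+δ^K ≥ 55/38 ≈ 1.4474.
With δ = 5/6, the partial sums are K=1: 0.8333, K=2: 1.5278.
K = 2 is the first length at which the sum reaches 1.4474.

2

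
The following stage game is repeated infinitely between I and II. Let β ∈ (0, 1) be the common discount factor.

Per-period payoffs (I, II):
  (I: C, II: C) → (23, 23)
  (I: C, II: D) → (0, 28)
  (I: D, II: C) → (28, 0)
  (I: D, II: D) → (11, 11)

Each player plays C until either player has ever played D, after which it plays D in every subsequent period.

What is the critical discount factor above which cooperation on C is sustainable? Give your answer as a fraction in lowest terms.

5/17

23/(1−β) ≥ 28 + 11β/(1−β)
23 ≥ 28 − 17β
β ≥ 5/17.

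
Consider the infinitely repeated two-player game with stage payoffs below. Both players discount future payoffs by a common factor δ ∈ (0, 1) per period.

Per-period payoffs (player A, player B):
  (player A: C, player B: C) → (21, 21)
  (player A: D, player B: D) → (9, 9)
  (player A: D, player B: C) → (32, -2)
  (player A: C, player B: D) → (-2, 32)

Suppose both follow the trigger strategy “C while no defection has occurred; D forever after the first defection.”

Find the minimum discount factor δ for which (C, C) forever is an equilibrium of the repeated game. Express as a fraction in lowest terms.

One-period gain from deviating is 32 − 21 = 11. The loss is 21 − 9 = 12 in every subsequent period, with present value 12·δ/(1−δ).
Deviation is unprofitable when 12·δ/(1−δ) ≥ 11, i.e. δ/(1−δ) ≥ 11/12.
Equivalently δ ≥ 11/(11+12) = 11/23.

11/23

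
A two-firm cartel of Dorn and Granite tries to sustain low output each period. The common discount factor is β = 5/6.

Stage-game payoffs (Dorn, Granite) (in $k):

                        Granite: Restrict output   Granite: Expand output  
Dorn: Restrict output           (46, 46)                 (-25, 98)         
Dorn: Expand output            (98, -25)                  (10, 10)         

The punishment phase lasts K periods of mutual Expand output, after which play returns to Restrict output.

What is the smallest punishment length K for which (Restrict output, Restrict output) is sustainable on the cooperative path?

IC: β(1−β^K)/(1−β) ≥ (98−46)/(46−10) = 13/9.
With β = 5/6: need 1 − β^K ≥ 13/9·(1−5/6)/(5/6), i.e. β^K ≤ 0.7111.
Since (5/6)^1 = 0.8333 and (5/6)^2 = 0.6944, the smallest such K is 2.

2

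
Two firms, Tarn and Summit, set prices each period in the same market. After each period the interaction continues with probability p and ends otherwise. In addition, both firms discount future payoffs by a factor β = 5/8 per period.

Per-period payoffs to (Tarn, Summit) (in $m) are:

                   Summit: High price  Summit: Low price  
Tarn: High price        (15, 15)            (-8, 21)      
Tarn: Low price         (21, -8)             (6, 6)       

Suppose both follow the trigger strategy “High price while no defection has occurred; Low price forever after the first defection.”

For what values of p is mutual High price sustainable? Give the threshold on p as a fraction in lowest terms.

16/25

With continuation probability p and discount β, the effective per-period discount factor is βp.
Grim-trigger IC: βp ≥ (21−15)/(21−6) = 2/5.
So p ≥ (2/5)/(5/8) = 16/25.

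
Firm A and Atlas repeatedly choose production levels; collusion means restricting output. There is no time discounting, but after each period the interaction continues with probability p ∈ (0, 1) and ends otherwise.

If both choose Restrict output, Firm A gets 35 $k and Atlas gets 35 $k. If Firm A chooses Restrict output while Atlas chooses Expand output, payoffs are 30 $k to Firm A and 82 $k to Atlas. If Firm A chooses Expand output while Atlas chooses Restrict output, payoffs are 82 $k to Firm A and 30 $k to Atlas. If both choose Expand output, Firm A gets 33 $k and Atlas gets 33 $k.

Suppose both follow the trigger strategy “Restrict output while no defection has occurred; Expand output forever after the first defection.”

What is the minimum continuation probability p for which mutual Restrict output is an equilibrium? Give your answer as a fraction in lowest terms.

With no time discounting, the continuation probability p plays the role of the discount factor.
Grim-trigger IC: 35/(1−p) ≥ 82 + 33p/(1−p) ⇒ p ≥ (82−35)/(82−33) = 47/49.

47/49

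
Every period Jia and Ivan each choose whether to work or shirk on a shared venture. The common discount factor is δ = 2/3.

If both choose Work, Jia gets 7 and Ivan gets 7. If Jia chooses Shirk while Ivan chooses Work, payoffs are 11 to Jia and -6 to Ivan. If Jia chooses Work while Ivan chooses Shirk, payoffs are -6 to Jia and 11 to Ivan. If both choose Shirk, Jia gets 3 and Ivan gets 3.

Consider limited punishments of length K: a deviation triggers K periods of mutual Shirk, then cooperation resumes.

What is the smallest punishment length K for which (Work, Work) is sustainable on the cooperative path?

IC: δ(1−δ^K)/(1−δ) ≥ (11−7)/(7−3) = 1.
With δ = 2/3: need 1 − δ^K ≥ 1·(1−2/3)/(2/3), i.e. δ^K ≤ 0.5000.
Since (2/3)^1 = 0.6667 and (2/3)^2 = 0.4444, the smallest such K is 2.

2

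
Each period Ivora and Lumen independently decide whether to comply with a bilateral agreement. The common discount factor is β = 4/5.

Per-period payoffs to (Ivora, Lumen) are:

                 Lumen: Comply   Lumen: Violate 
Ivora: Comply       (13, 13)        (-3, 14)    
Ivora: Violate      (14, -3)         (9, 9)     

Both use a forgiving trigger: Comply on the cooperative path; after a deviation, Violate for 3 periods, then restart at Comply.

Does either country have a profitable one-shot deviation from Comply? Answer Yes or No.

No

Comparing payoff streams over the 4 periods until play realigns: cooperate → 13(1+β+…+β^3); deviate → 14 + 9(β+…+β^3).
Cooperation is sustained iff (13−9)(β+…+β^3) ≥ 14−13.
β+…+β^3 = 4/5·(1−(4/5)^3)/(1−4/5) = 1.9520, and (14−13)/(13−9) = 0.2500.
1.9520 ≥ 0.2500, so cooperation is sustainable.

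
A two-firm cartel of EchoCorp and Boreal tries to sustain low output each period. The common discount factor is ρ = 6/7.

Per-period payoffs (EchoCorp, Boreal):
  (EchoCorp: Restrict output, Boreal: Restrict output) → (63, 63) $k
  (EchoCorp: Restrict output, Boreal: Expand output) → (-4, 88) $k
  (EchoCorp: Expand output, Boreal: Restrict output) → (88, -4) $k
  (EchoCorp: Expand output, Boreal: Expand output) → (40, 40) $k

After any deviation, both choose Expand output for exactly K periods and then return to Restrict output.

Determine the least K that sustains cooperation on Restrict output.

2

IC: ρ(1−ρ^K)/(1−ρ) ≥ (88−63)/(63−40) = 25/23.
With ρ = 6/7: need 1 − ρ^K ≥ 25/23·(1−6/7)/(6/7), i.e. ρ^K ≤ 0.8188.
Since (6/7)^1 = 0.8571 and (6/7)^2 = 0.7347, the smallest such K is 2.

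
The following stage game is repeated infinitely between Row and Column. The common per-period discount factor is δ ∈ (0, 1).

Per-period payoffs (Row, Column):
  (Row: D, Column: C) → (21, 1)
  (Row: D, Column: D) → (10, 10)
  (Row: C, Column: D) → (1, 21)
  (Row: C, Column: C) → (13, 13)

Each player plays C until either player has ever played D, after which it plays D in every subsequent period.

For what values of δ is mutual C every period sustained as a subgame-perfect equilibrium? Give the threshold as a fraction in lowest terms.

Under grim trigger the critical discount factor is (T−C)/(T−P) with T = 21, C = 13, P = 10.
δ* = (21−13)/(21−10) = 8/11.

8/11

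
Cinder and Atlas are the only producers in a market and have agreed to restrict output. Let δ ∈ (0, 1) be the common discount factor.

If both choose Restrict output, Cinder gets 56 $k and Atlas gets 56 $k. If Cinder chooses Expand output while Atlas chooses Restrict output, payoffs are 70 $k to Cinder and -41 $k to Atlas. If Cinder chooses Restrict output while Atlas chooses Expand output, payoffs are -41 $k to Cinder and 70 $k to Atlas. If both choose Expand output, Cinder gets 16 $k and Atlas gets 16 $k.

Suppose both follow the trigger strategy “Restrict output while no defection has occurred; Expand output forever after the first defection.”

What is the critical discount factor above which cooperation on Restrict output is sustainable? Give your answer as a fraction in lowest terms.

7/27

One-period gain from deviating is 70 − 56 = 14. The loss is 56 − 16 = 40 in every subsequent period, with present value 40·δ/(1−δ).
Deviation is unprofitable when 40·δ/(1−δ) ≥ 14, i.e. δ/(1−δ) ≥ 7/20.
Equivalently δ ≥ 14/(14+40) = 7/27.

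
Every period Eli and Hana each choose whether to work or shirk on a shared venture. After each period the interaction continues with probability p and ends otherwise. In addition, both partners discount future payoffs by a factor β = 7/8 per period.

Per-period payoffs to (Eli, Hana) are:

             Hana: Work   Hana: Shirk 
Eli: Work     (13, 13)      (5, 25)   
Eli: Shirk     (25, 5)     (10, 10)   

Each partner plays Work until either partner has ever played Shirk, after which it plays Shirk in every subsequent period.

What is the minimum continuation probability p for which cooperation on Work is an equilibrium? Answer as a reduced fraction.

Expected continuation weight on next period's payoff is β·p = 7/8·p, which plays the role of the discount factor.
Cooperation requires 7/8·p ≥ (25−13)/(25−10) = 4/5, hence p ≥ 32/35.

32/35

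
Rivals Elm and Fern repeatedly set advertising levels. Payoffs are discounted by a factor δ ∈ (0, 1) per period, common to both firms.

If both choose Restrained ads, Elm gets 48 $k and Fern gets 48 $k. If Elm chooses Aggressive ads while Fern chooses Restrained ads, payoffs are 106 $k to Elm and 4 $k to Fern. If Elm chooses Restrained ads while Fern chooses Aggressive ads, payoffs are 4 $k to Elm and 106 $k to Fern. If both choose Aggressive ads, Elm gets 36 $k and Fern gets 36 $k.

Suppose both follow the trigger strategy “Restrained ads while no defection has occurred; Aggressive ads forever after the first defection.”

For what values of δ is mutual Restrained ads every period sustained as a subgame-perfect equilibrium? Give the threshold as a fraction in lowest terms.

Under grim trigger the critical discount factor is (T−C)/(T−P) with T = 106, C = 48, P = 36.
δ* = (106−48)/(106−36) = 58/70 = 29/35.

29/35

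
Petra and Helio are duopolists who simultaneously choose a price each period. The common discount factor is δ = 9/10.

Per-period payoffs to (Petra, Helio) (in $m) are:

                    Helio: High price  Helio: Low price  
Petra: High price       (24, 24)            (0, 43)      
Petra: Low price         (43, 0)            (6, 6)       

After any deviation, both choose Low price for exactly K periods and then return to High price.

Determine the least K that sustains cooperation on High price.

2

Need Σ_{k=1}^{K} δ^k ≥ (43−24)/(24−6) = 1.0556 at δ = 9/10.
At K = 1 the sum is 0.9000 < 1.0556; at K = 2 it is 1.7100 ≥ 1.0556.
So the minimum punishment length is K = 2.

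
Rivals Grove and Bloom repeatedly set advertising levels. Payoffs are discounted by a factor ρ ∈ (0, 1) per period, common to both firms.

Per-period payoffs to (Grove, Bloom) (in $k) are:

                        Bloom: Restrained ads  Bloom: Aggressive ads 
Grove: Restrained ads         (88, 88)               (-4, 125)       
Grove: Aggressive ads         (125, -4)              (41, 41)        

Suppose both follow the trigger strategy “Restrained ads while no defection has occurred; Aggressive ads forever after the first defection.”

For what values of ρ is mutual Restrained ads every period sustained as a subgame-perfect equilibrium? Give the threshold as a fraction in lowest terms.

88/(1−ρ) ≥ 125 + 41ρ/(1−ρ)
88 ≥ 125 − 84ρ
ρ ≥ 37/84.

37/84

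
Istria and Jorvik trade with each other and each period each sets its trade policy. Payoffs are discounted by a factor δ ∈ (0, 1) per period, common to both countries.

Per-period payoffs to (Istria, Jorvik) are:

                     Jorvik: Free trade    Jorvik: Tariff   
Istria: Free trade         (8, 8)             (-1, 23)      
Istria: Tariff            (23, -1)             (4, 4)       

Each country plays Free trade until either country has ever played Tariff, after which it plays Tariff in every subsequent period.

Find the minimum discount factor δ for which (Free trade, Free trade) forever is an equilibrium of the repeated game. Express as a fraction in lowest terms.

15/19

One-period gain from deviating is 23 − 8 = 15. The loss is 8 − 4 = 4 in every subsequent period, with present value 4·δ/(1−δ).
Deviation is unprofitable when 4·δ/(1−δ) ≥ 15, i.e. δ/(1−δ) ≥ 15/4.
Equivalently δ ≥ 15/(15+4) = 15/19.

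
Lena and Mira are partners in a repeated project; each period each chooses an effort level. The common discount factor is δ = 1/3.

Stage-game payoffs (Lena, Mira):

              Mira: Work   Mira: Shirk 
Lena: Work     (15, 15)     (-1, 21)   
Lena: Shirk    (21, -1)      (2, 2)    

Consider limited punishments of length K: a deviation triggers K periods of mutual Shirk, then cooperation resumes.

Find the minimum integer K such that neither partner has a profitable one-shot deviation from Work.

3

Need Σ_{k=1}^{K} δ^k ≥ (21−15)/(15−2) = 0.4615 at δ = 1/3.
At K = 2 the sum is 0.4444 < 0.4615; at K = 3 it is 0.4815 ≥ 0.4615.
So the minimum punishment length is K = 3.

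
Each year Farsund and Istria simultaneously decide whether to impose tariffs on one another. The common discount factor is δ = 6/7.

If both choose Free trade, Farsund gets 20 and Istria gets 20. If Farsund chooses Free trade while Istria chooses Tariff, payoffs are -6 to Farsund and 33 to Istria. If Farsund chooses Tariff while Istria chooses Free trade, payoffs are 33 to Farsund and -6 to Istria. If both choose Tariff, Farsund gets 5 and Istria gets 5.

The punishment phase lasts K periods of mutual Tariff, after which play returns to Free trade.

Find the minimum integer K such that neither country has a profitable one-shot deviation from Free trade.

2

Need Σ_{k=1}^{K} δ^k ≥ (33−20)/(20−5) = 0.8667 at δ = 6/7.
At K = 1 the sum is 0.8571 < 0.8667; at K = 2 it is 1.5918 ≥ 0.8667.
So the minimum punishment length is K = 2.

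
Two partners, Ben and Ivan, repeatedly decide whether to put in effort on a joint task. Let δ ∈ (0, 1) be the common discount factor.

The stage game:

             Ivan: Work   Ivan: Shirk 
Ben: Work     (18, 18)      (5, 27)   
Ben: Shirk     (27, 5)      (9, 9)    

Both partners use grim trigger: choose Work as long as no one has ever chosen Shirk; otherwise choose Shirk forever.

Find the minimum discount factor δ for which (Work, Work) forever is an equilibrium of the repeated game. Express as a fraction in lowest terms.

1/2

One-period gain from deviating is 27 − 18 = 9. The loss is 18 − 9 = 9 in every subsequent period, with present value 9·δ/(1−δ).
Deviation is unprofitable when 9·δ/(1−δ) ≥ 9, i.e. δ/(1−δ) ≥ 1.
Equivalently δ ≥ 9/(9+9) = 1/2.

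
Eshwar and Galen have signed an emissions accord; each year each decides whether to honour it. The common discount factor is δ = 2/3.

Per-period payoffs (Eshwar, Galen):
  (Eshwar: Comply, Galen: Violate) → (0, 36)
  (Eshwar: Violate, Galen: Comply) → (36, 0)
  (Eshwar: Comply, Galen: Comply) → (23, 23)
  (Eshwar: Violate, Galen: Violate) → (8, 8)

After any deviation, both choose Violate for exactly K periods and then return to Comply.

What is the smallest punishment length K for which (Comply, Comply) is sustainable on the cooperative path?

2

IC: δ(1−δ^K)/(1−δ) ≥ (36−23)/(23−8) = 13/15.
With δ = 2/3: need 1 − δ^K ≥ 13/15·(1−2/3)/(2/3), i.e. δ^K ≤ 0.5667.
Since (2/3)^1 = 0.6667 and (2/3)^2 = 0.4444, the smallest such K is 2.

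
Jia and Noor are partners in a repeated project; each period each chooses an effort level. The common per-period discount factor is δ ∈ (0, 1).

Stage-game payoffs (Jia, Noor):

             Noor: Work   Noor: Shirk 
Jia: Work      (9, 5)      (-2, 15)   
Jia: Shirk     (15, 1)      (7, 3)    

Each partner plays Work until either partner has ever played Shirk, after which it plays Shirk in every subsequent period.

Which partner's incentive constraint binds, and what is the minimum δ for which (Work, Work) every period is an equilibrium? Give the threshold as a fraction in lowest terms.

Noor; δ ≥ 5/6

Jia: cooperation gives 9 each period; deviation gives 15 once then 7 forever.
  9/(1−δ) ≥ 15 + 7δ/(1−δ) ⇒ δ ≥ 6/8 = 3/4.
Noor: cooperation gives 5 each period; deviation gives 15 once then 3 forever.
  δ ≥ 10/12 = 5/6.
Both must hold, so the binding constraint is Noor's: δ ≥ 5/6.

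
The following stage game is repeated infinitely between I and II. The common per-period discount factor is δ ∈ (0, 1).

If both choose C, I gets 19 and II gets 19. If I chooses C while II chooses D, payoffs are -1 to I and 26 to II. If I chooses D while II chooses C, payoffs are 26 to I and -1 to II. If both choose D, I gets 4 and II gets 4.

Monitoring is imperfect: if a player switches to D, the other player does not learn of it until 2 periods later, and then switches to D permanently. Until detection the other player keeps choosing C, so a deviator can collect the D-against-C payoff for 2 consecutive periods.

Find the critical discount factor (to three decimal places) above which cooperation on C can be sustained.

The best deviation is to choose D for all 2 undetected periods, earning 26 each, then 4 forever once detected.
Deviation value: 26(1−δ^2)/(1−δ) + 4δ^2/(1−δ); cooperation value: 19/(1−δ).
IC: 19 ≥ 26(1−δ^2) + 4δ^2 = 26 − 22δ^2.
So δ^2 ≥ 7/22, giving δ ≥ (7/22)^(1/2) ≈ 0.564.

0.564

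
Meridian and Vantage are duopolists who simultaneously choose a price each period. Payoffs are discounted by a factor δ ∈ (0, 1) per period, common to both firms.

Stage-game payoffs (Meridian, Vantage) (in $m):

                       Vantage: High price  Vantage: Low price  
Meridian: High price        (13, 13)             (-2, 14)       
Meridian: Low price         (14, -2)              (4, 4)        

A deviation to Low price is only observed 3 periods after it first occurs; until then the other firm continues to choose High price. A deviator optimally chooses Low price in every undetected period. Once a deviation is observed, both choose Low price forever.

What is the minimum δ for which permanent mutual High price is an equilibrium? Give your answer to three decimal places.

Deviating for the 3 undetected periods gains 14−13 = 1 per period over cooperation, then loses 13−4 = 9 per period forever once punishment starts.
Gain: 1(1 + δ + … + δ^2); loss: 9·δ^3/(1−δ).
No profitable deviation ⇔ 1(1−δ^3) ≤ 9·δ^3, i.e. δ^3 ≥ 1/(1+9) = 1/10.
Hence δ ≥ (1/10)^(1/3) ≈ 0.464.

0.464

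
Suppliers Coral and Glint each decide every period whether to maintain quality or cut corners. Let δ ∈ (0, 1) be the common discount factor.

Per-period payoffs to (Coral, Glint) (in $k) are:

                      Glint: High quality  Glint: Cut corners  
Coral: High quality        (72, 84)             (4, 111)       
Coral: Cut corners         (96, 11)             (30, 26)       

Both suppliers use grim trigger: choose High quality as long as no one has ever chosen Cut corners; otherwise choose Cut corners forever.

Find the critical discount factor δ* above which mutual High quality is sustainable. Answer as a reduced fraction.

Coral's threshold: (96−72)/(96−30) = 4/11.
Glint's threshold: (111−84)/(111−26) = 27/85.
4/11 > 27/85, so Coral binds and δ* = 4/11.

4/11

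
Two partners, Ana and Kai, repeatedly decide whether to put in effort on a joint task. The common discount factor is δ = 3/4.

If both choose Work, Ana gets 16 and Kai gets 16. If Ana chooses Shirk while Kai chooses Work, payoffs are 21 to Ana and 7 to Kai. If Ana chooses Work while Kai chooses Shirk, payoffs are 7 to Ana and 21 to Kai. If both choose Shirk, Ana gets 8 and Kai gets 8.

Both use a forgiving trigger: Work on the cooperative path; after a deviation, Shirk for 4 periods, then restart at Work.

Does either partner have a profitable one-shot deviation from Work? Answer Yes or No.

IC: δ+…+δ^4 ≥ (21−16)/(16−8) = 5/8.
At δ = 3/4: partial sum = 2.0508 ≥ 0.6250. Cooperation sustainable.

No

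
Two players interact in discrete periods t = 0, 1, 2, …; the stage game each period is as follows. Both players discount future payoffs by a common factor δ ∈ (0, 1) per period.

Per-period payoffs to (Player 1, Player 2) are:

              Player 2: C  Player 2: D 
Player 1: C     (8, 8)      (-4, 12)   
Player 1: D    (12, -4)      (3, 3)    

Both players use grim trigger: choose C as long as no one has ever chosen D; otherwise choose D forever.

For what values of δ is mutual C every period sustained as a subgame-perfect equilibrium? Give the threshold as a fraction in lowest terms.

4/9

Under grim trigger the critical discount factor is (T−C)/(T−P) with T = 12, C = 8, P = 3.
δ* = (12−8)/(12−3) = 4/9.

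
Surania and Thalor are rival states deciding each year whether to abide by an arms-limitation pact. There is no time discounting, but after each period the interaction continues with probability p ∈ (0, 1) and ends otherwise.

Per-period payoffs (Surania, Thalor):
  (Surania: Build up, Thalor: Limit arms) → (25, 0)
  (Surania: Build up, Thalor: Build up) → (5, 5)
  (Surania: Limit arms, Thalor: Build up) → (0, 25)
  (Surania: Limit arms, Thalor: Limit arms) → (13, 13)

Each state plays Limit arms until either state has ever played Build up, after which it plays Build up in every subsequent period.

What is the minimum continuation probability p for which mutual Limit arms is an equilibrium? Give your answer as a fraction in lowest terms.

3/5

With no time discounting, the continuation probability p plays the role of the discount factor.
Grim-trigger IC: 13/(1−p) ≥ 25 + 5p/(1−p) ⇒ p ≥ (25−13)/(25−5) = 3/5.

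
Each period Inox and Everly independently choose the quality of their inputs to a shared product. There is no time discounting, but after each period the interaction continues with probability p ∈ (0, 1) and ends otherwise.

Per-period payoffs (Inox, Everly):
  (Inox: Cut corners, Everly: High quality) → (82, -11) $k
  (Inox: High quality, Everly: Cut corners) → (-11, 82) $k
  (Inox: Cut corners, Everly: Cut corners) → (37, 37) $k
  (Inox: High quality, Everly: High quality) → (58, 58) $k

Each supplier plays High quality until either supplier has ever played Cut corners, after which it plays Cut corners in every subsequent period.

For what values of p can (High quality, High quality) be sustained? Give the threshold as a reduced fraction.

With no time discounting, the continuation probability p plays the role of the discount factor.
Grim-trigger IC: 58/(1−p) ≥ 82 + 37p/(1−p) ⇒ p ≥ (82−58)/(82−37) = 8/15.

8/15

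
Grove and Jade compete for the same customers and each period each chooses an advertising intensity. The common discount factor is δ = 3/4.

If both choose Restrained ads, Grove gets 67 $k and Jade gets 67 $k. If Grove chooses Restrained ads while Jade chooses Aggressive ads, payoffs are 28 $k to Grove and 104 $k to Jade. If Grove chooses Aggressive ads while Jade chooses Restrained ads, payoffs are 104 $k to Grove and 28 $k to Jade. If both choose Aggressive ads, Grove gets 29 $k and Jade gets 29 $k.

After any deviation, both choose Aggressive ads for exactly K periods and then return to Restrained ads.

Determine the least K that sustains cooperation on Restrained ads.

2

No profitable deviation requires (67−29)(δ+…+δ^K) ≥ 104−67, i.e. δ+…+δ^K ≥ 37/38 ≈ 0.9737.
With δ = 3/4, the partial sums are K=1: 0.7500, K=2: 1.3125.
K = 2 is the first length at which the sum reaches 0.9737.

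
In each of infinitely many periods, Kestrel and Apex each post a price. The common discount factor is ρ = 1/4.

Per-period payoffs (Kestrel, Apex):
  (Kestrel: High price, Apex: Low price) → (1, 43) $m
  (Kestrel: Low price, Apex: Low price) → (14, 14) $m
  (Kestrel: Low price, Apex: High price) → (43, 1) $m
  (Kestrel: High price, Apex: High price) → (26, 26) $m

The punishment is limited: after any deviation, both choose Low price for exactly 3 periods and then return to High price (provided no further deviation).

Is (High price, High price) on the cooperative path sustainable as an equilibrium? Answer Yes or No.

A one-shot deviation gives 43 now, then 14 for 3 periods, then back to 26.
Gain from deviating: (43−26) today; loss: (26−14) in each of the next 3 periods.
No-deviation condition: (26−14)(ρ+…+ρ^3) ≥ 43−26, i.e. ρ+…+ρ^3 ≥ 17/12.
At ρ = 1/4: ρ+…+ρ^3 = 0.3281 < 1.4167.
So cooperation is not sustainable.

No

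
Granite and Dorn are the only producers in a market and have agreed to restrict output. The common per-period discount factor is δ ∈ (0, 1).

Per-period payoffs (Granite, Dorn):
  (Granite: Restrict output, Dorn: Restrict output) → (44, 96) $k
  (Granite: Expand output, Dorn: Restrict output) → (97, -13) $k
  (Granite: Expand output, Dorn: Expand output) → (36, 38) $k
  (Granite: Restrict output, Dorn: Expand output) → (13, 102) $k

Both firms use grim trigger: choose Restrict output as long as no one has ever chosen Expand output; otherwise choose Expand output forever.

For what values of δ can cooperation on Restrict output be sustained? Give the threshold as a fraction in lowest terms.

Granite: cooperation gives 44 each period; deviation gives 97 once then 36 forever.
  44/(1−δ) ≥ 97 + 36δ/(1−δ) ⇒ δ ≥ 53/61.
Dorn: cooperation gives 96 each period; deviation gives 102 once then 38 forever.
  δ ≥ 6/64 = 3/32.
Both must hold, so the binding constraint is Granite's: δ ≥ 53/61.

53/61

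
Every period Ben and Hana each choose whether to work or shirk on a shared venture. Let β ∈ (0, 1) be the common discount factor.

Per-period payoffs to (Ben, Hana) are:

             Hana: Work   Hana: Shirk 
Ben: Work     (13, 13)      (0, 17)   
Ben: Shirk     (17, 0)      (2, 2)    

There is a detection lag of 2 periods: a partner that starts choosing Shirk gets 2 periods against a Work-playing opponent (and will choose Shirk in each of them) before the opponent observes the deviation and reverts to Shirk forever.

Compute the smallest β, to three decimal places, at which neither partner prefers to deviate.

The best deviation is to choose Shirk for all 2 undetected periods, earning 17 each, then 2 forever once detected.
Deviation value: 17(1−β^2)/(1−β) + 2β^2/(1−β); cooperation value: 13/(1−β).
IC: 13 ≥ 17(1−β^2) + 2β^2 = 17 − 15β^2.
So β^2 ≥ 4/15, giving β ≥ (4/15)^(1/2) ≈ 0.516.

0.516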